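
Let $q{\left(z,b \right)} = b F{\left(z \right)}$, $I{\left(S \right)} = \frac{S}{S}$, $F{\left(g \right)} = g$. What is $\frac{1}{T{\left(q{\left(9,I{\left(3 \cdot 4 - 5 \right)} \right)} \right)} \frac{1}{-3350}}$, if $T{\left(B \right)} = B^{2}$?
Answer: $- \frac{3350}{81} \approx -41.358$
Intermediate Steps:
$I{\left(S \right)} = 1$
$q{\left(z,b \right)} = b z$
$\frac{1}{T{\left(q{\left(9,I{\left(3 \cdot 4 - 5 \right)} \right)} \right)} \frac{1}{-3350}} = \frac{1}{\left(1 \cdot 9\right)^{2} \frac{1}{-3350}} = \frac{1}{9^{2} \left(- \frac{1}{3350}\right)} = \frac{1}{81 \left(- \frac{1}{3350}\right)} = \frac{1}{- \frac{81}{3350}} = - \frac{3350}{81}$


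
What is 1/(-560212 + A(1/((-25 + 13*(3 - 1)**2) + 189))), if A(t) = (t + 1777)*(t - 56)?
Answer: -46656/30779711207 ≈ -1.5158e-6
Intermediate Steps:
A(t) = (-56 + t)*(1777 + t) (A(t) = (1777 + t)*(-56 + t) = (-56 + t)*(1777 + t))
1/(-560212 + A(1/((-25 + 13*(3 - 1)**2) + 189))) = 1/(-560212 + (-99512 + (1/((-25 + 13*(3 - 1)**2) + 189))**2 + 1721/((-25 + 13*(3 - 1)**2) + 189))) = 1/(-560212 + (-99512 + (1/((-25 + 13*2**2) + 189))**2 + 1721/((-25 + 13*2**2) + 189))) = 1/(-560212 + (-99512 + (1/((-25 + 13*4) + 189))**2 + 1721/((-25 + 13*4) + 189))) = 1/(-560212 + (-99512 + (1/((-25 + 52) + 189))**2 + 1721/((-25 + 52) + 189))) = 1/(-560212 + (-99512 + (1/(27 + 189))**2 + 1721/(27 + 189))) = 1/(-560212 + (-99512 + (1/216)**2 + 1721/216)) = 1/(-560212 + (-99512 + (1/216)**2 + 1721*(1/216))) = 1/(-560212 + (-99512 + 1/46656 + 1721/216)) = 1/(-560212 - 4642460135/46656) = 1/(-30779711207/46656) = -46656/30779711207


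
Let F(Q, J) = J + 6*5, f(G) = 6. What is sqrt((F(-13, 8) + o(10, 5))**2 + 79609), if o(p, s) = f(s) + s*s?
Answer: sqrt(84370) ≈ 290.47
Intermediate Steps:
F(Q, J) = 30 + J (F(Q, J) = J + 30 = 30 + J)
o(p, s) = 6 + s**2 (o(p, s) = 6 + s*s = 6 + s**2)
sqrt((F(-13, 8) + o(10, 5))**2 + 79609) = sqrt(((30 + 8) + (6 + 5**2))**2 + 79609) = sqrt((38 + (6 + 25))**2 + 79609) = sqrt((38 + 31)**2 + 79609) = sqrt(69**2 + 79609) = sqrt(4761 + 79609) = sqrt(84370)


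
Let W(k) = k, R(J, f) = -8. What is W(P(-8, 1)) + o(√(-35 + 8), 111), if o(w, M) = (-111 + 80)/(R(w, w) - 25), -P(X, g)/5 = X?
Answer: 1351/33 ≈ 40.939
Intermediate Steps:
P(X, g) = -5*X
o(w, M) = 31/33 (o(w, M) = (-111 + 80)/(-8 - 25) = -31/(-33) = -31*(-1/33) = 31/33)
W(P(-8, 1)) + o(√(-35 + 8), 111) = -5*(-8) + 31/33 = 40 + 31/33 = 1351/33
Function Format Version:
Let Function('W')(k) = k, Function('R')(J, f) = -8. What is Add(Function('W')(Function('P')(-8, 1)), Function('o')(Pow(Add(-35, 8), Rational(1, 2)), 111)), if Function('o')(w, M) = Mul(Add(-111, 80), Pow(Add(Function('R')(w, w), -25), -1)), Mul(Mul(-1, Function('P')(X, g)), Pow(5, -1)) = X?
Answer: Rational(1351, 33) ≈ 40.939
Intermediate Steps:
Function('P')(X, g) = Mul(-5, X)
Function('o')(w, M) = Rational(31, 33) (Function('o')(w, M) = Mul(Add(-111, 80), Pow(Add(-8, -25), -1)) = Mul(-31, Pow(-33, -1)) = Mul(-31, Rational(-1, 33)) = Rational(31, 33))
Add(Function('W')(Function('P')(-8, 1)), Function('o')(Pow(Add(-35, 8), Rational(1, 2)), 111)) = Add(Mul(-5, -8), Rational(31, 33)) = Add(40, Rational(31, 33)) = Rational(1351, 33)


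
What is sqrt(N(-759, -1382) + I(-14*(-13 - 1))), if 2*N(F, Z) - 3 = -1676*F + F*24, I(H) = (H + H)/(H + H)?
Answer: sqrt(2507746)/2 ≈ 791.79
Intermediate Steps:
I(H) = 1 (I(H) = (2*H)/((2*H)) = (2*H)*(1/(2*H)) = 1)
N(F, Z) = 3/2 - 826*F (N(F, Z) = 3/2 + (-1676*F + F*24)/2 = 3/2 + (-1676*F + 24*F)/2 = 3/2 + (-1652*F)/2 = 3/2 - 826*F)
sqrt(N(-759, -1382) + I(-14*(-13 - 1))) = sqrt((3/2 - 826*(-759)) + 1) = sqrt((3/2 + 626934) + 1) = sqrt(1253871/2 + 1) = sqrt(1253873/2) = sqrt(2507746)/2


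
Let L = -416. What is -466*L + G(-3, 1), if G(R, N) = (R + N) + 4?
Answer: 193858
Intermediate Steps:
G(R, N) = 4 + N + R (G(R, N) = (N + R) + 4 = 4 + N + R)
-466*L + G(-3, 1) = -466*(-416) + (4 + 1 - 3) = 193856 + 2 = 193858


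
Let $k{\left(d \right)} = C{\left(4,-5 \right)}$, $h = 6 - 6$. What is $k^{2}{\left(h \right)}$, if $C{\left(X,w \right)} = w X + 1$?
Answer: $361$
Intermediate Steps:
$h = 0$ ($h = 6 - 6 = 0$)
$C{\left(X,w \right)} = 1 + X w$ ($C{\left(X,w \right)} = X w + 1 = 1 + X w$)
$k{\left(d \right)} = -19$ ($k{\left(d \right)} = 1 + 4 \left(-5\right) = 1 - 20 = -19$)
$k^{2}{\left(h \right)} = \left(-19\right)^{2} = 361$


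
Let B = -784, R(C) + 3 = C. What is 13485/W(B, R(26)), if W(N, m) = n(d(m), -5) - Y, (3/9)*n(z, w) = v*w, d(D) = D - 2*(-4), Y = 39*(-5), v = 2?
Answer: 899/11 ≈ 81.727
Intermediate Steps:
R(C) = -3 + C
Y = -195
d(D) = 8 + D (d(D) = D + 8 = 8 + D)
n(z, w) = 6*w (n(z, w) = 3*(2*w) = 6*w)
W(N, m) = 165 (W(N, m) = 6*(-5) - 1*(-195) = -30 + 195 = 165)
13485/W(B, R(26)) = 13485/165 = 13485*(1/165) = 899/11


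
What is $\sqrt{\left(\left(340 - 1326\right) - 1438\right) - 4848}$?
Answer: $6 i \sqrt{202} \approx 85.276 i$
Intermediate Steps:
$\sqrt{\left(\left(340 - 1326\right) - 1438\right) - 4848} = \sqrt{\left(-986 - 1438\right) - 4848} = \sqrt{-2424 - 4848} = \sqrt{-7272} = 6 i \sqrt{202}$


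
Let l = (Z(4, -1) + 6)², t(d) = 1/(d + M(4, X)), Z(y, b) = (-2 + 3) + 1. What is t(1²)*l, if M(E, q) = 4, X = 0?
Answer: 64/5 ≈ 12.800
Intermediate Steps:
Z(y, b) = 2 (Z(y, b) = 1 + 1 = 2)
t(d) = 1/(4 + d) (t(d) = 1/(d + 4) = 1/(4 + d))
l = 64 (l = (2 + 6)² = 8² = 64)
t(1²)*l = 64/(4 + 1²) = 64/(4 + 1) = 64/5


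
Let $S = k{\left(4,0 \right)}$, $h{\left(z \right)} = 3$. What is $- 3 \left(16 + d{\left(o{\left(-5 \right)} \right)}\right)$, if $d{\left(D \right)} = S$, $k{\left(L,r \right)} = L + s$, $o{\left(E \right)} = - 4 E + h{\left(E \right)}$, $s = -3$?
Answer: $-51$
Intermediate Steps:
$o{\left(E \right)} = 3 - 4 E$ ($o{\left(E \right)} = - 4 E + 3 = 3 - 4 E$)
$k{\left(L,r \right)} = -3 + L$ ($k{\left(L,r \right)} = L - 3 = -3 + L$)
$S = 1$ ($S = -3 + 4 = 1$)
$d{\left(D \right)} = 1$
$- 3 \left(16 + d{\left(o{\left(-5 \right)} \right)}\right) = - 3 \left(16 + 1\right) = \left(-3\right) 17 = -51$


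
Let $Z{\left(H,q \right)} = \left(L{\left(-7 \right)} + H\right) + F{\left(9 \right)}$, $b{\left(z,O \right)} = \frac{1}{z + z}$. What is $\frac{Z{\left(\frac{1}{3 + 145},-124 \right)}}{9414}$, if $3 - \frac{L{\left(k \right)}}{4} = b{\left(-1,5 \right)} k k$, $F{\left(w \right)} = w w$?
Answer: $\frac{3141}{154808} \approx 0.02029$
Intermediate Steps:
$b{\left(z,O \right)} = \frac{1}{2 z}$
$F{\left(w \right)} = w^{2}$
$L{\left(k \right)} = 12 + 2 k^{2}$ ($L{\left(k \right)} = 12 - 4 \frac{1}{2 \left(-1\right)} k k = 12 - 4 \cdot \frac{1}{2} \left(-1\right) k k = 12 - 4 - \frac{k}{2} k = 12 - 4 \left(- \frac{k^{2}}{2}\right) = 12 + 2 k^{2}$)
$Z{\left(H,q \right)} = 191 + H$ ($Z{\left(H,q \right)} = \left(\left(12 + 2 \left(-7\right)^{2}\right) + H\right) + 9^{2} = \left(\left(12 + 2 \cdot 49\right) + H\right) + 81 = \left(\left(12 + 98\right) + H\right) + 81 = \left(110 + H\right) + 81 = 191 + H$)
$\frac{Z{\left(\frac{1}{3 + 145},-124 \right)}}{9414} = \frac{191 + \frac{1}{3 + 145}}{9414} = \left(191 + \frac{1}{148}\right) \frac{1}{9414} = \frac{28269}{148} \cdot \frac{1}{9414} = \frac{3141}{154808}$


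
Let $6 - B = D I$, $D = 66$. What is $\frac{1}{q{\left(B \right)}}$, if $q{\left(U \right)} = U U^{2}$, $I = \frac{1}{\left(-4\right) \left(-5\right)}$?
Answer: $\frac{1000}{19683} \approx 0.050805$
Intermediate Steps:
$I = \frac{1}{20} \approx 0.05$
$B = \frac{27}{10}$ ($B = 6 - 66 \cdot \frac{1}{20} = 6 - \frac{33}{10} = \frac{27}{10} \approx 2.7$)
$q{\left(U \right)} = U^{3}$
$\frac{1}{q{\left(B \right)}} = \frac{1}{\left(\frac{27}{10}\right)^{3}} = \frac{1}{\frac{19683}{1000}} = \frac{1000}{19683}$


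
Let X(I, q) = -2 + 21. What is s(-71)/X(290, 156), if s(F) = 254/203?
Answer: 254/3857 ≈ 0.065854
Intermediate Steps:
X(I, q) = 19
s(F) = 254/203 (s(F) = 254*(1/203) = 254/203)
s(-71)/X(290, 156) = (254/203)/19 = (254/203)*(1/19) = 254/3857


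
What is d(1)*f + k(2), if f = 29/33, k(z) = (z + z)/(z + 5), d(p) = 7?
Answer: 1553/231 ≈ 6.7229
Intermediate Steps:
k(z) = 2*z/(5 + z) (k(z) = (2*z)/(5 + z) = 2*z/(5 + z))
f = 29/33 (f = 29*(1/33) = 29/33 ≈ 0.87879)
d(1)*f + k(2) = 7*(29/33) + 2*2/(5 + 2) = 203/33 + 2*2/7 = 203/33 + 2*2*(⅐) = 203/33 + 4/7 = 1553/231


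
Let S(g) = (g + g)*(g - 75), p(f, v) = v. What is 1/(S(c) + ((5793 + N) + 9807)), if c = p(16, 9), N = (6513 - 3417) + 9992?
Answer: 1/27500 ≈ 3.6364e-5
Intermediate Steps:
N = 13088 (N = 3096 + 9992 = 13088)
c = 9
S(g) = 2*g*(-75 + g) (S(g) = (2*g)*(-75 + g) = 2*g*(-75 + g))
1/(S(c) + ((5793 + N) + 9807)) = 1/(2*9*(-75 + 9) + ((5793 + 13088) + 9807)) = 1/(2*9*(-66) + (18881 + 9807)) = 1/(-1188 + 28688) = 1/27500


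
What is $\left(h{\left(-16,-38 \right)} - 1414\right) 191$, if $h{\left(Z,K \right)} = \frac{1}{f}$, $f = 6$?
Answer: $- \frac{1620253}{6} \approx -2.7004 \cdot 10^{5}$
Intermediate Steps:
$h{\left(Z,K \right)} = \frac{1}{6}$
$\left(h{\left(-16,-38 \right)} - 1414\right) 191 = \left(\frac{1}{6} - 1414\right) 191 = \left(- \frac{8483}{6}\right) 191 = - \frac{1620253}{6}$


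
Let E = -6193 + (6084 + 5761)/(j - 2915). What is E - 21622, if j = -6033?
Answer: -248900465/8948 ≈ -27816.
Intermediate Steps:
E = -55426809/8948 (E = -6193 + (6084 + 5761)/(-6033 - 2915) = -6193 + 11845/(-8948) = -6193 + 11845*(-1/8948) = -6193 - 11845/8948 = -55426809/8948 ≈ -6194.3)
E - 21622 = -55426809/8948 - 21622 = -248900465/8948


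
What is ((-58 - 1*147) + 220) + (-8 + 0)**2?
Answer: 79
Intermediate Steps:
((-58 - 1*147) + 220) + (-8 + 0)**2 = ((-58 - 147) + 220) + (-8)**2 = (-205 + 220) + 64 = 15 + 64 = 79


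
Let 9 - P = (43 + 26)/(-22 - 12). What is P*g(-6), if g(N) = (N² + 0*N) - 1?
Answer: 13125/34 ≈ 386.03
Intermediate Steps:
g(N) = -1 + N² (g(N) = (N² + 0) - 1 = N² - 1 = -1 + N²)
P = 375/34 (P = 9 - (43 + 26)/(-22 - 12) = 9 - 69/(-34) = 9 - 69*(-1)/34 = 9 - 1*(-69/34) = 9 + 69/34 = 375/34 ≈ 11.029)
P*g(-6) = 375*(-1 + (-6)²)/34 = 375*(-1 + 36)/34 = (375/34)*35 = 13125/34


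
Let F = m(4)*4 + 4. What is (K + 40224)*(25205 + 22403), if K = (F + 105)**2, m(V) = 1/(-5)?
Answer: 61808561848/25 ≈ 2.4723e+9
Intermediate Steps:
m(V) = -1/5
F = 16/5 (F = -1/5*4 + 4 = -4/5 + 4 = 16/5 ≈ 3.2000)
K = 292681/25 (K = (16/5 + 105)**2 = (541/5)**2 = 292681/25 ≈ 11707.)
(K + 40224)*(25205 + 22403) = (292681/25 + 40224)*(25205 + 22403) = (1298281/25)*47608 = 61808561848/25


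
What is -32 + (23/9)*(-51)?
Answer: -487/3 ≈ -162.33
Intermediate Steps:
-32 + (23/9)*(-51) = -32 - 391/3 = -487/3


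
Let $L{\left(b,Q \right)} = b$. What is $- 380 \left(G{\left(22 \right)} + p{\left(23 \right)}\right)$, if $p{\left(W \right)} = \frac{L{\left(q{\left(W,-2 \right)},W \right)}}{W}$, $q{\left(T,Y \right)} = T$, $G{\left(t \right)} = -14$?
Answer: $4940$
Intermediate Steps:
$p{\left(W \right)} = 1$ ($p{\left(W \right)} = \frac{W}{W} = 1$)
$- 380 \left(G{\left(22 \right)} + p{\left(23 \right)}\right) = - 380 \left(-14 + 1\right) = \left(-380\right) \left(-13\right) = 4940$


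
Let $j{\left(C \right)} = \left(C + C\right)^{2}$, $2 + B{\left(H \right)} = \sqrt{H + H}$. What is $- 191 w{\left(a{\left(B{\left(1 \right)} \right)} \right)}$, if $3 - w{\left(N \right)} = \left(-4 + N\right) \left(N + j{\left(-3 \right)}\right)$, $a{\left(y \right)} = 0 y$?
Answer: $-28077$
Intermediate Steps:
$B{\left(H \right)} = -2 + \sqrt{2} \sqrt{H}$ ($B{\left(H \right)} = -2 + \sqrt{H + H} = -2 + \sqrt{2 H} = -2 + \sqrt{2} \sqrt{H}$)
$j{\left(C \right)} = 4 C^{2}$ ($j{\left(C \right)} = \left(2 C\right)^{2} = 4 C^{2}$)
$a{\left(y \right)} = 0$
$w{\left(N \right)} = 3 - \left(-4 + N\right) \left(36 + N\right)$ ($w{\left(N \right)} = 3 - \left(-4 + N\right) \left(N + 4 \left(-3\right)^{2}\right) = 3 - \left(-4 + N\right) \left(N + 4 \cdot 9\right) = 3 - \left(-4 + N\right) \left(N + 36\right) = 3 - \left(-4 + N\right) \left(36 + N\right)$)
$- 191 w{\left(a{\left(B{\left(1 \right)} \right)} \right)} = - 191 \left(147 - 0^{2} - 0\right) = - 191 \left(147 - 0 + 0\right) = - 191 \left(147 + 0 + 0\right) = \left(-191\right) 147 = -28077$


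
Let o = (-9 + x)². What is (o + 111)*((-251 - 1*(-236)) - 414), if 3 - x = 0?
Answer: -63063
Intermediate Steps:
x = 3 (x = 3 - 1*0 = 3 + 0 = 3)
o = 36 (o = (-9 + 3)² = (-6)² = 36)
(o + 111)*((-251 - 1*(-236)) - 414) = (36 + 111)*((-251 - 1*(-236)) - 414) = 147*((-251 + 236) - 414) = 147*(-15 - 414) = 147*(-429) = -63063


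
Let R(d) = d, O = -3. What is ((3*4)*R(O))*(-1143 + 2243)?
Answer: -39600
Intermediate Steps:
((3*4)*R(O))*(-1143 + 2243) = ((3*4)*(-3))*(-1143 + 2243) = (12*(-3))*1100 = -36*1100 = -39600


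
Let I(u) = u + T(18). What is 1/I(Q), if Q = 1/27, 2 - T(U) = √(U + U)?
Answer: -27/107 ≈ -0.25234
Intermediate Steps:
T(U) = 2 - √2*√U (T(U) = 2 - √(U + U) = 2 - √(2*U) = 2 - √2*√U)
Q = 1/27 ≈ 0.037037
I(u) = -4 + u (I(u) = u + (2 - √2*√18) = u + (2 - √2*3*√2) = u + (2 - 6) = u - 4 = -4 + u)
1/I(Q) = 1/(-4 + 1/27) = 1/(-107/27) = -27/107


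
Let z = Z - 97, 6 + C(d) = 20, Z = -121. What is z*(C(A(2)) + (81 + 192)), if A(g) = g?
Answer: -62566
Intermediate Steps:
C(d) = 14 (C(d) = -6 + 20 = 14)
z = -218 (z = -121 - 97 = -218)
z*(C(A(2)) + (81 + 192)) = -218*(14 + (81 + 192)) = -218*(14 + 273) = -218*287 = -62566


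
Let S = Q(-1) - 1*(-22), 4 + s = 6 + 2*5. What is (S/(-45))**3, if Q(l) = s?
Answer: -39304/91125 ≈ -0.43132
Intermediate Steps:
s = 12 (s = -4 + (6 + 2*5) = -4 + (6 + 10) = -4 + 16 = 12)
Q(l) = 12
S = 34 (S = 12 - 1*(-22) = 12 + 22 = 34)
(S/(-45))**3 = (34/(-45))**3 = (34*(-1/45))**3 = (-34/45)**3 = -39304/91125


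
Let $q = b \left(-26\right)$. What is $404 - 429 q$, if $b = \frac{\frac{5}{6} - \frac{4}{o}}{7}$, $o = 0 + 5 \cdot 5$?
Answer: $\frac{258459}{175} \approx 1476.9$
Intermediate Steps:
$o = 25$ ($o = 0 + 25 = 25$)
$b = \frac{101}{1050}$ ($b = \frac{\frac{5}{6} - \frac{4}{25}}{7} = \left(5 \cdot \frac{1}{6} - \frac{4}{25}\right) \frac{1}{7} = \left(\frac{5}{6} - \frac{4}{25}\right) \frac{1}{7} = \frac{101}{150} \cdot \frac{1}{7} = \frac{101}{1050} \approx 0.09619$)
$q = - \frac{1313}{525}$ ($q = \frac{101}{1050} \left(-26\right) = - \frac{1313}{525} \approx -2.501$)
$404 - 429 q = 404 - - \frac{187759}{175} = 404 + \frac{187759}{175} = \frac{258459}{175}$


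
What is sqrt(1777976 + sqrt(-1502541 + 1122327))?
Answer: sqrt(1777976 + 9*I*sqrt(4694)) ≈ 1333.4 + 0.23*I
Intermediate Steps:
sqrt(1777976 + sqrt(-1502541 + 1122327)) = sqrt(1777976 + sqrt(-380214)) = sqrt(1777976 + 9*I*sqrt(4694))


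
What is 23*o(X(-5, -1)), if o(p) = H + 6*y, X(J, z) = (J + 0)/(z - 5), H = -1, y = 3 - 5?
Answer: -299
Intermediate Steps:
y = -2
X(J, z) = J/(-5 + z)
o(p) = -13 (o(p) = -1 + 6*(-2) = -1 - 12 = -13)
23*o(X(-5, -1)) = 23*(-13) = -299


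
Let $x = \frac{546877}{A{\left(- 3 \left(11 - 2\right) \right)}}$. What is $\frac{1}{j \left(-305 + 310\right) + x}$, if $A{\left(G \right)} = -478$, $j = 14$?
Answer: $- \frac{478}{513417} \approx -0.00093102$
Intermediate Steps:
$x = - \frac{546877}{478}$ ($x = \frac{546877}{-478} = 546877 \left(- \frac{1}{478}\right) = - \frac{546877}{478} \approx -1144.1$)
$\frac{1}{j \left(-305 + 310\right) + x} = \frac{1}{14 \left(-305 + 310\right) - \frac{546877}{478}} = \frac{1}{14 \cdot 5 - \frac{546877}{478}} = \frac{1}{70 - \frac{546877}{478}} = \frac{1}{- \frac{513417}{478}} = - \frac{478}{513417}$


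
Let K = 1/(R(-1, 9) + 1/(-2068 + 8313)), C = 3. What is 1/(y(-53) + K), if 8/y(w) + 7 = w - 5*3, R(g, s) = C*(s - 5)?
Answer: -5620575/131153 ≈ -42.855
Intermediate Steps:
R(g, s) = -15 + 3*s (R(g, s) = 3*(s - 5) = 3*(-5 + s) = -15 + 3*s)
y(w) = 8/(-22 + w) (y(w) = 8/(-7 + (w - 5*3)) = 8/(-7 + (w - 15)) = 8/(-7 + (-15 + w)) = 8/(-22 + w))
K = 6245/74941 (K = 1/((-15 + 3*9) + 1/(-2068 + 8313)) = 1/((-15 + 27) + 1/6245) = 1/(12 + 1/6245) = 1/(74941/6245) = 6245/74941 ≈ 0.083332)
1/(y(-53) + K) = 1/(8/(-22 - 53) + 6245/74941) = 1/(8/(-75) + 6245/74941) = 1/(8*(-1/75) + 6245/74941) = 1/(-8/75 + 6245/74941) = 1/(-131153/5620575) = -5620575/131153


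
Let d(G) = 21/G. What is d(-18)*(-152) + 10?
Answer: 562/3 ≈ 187.33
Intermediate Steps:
d(-18)*(-152) + 10 = (21/(-18))*(-152) + 10 = (21*(-1/18))*(-152) + 10 = -7/6*(-152) + 10 = 532/3 + 10 = 562/3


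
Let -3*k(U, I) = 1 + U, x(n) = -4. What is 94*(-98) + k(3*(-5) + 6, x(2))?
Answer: -27628/3 ≈ -9209.3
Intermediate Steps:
k(U, I) = -⅓ - U/3 (k(U, I) = -(1 + U)/3 = -⅓ - U/3)
94*(-98) + k(3*(-5) + 6, x(2)) = 94*(-98) + (-⅓ - (3*(-5) + 6)/3) = -9212 + (-⅓ - (-15 + 6)/3) = -9212 + (-⅓ - ⅓*(-9)) = -9212 + (-⅓ + 3) = -9212 + 8/3 = -27628/3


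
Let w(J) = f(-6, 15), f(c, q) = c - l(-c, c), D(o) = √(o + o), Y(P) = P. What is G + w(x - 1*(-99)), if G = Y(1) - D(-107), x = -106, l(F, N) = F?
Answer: -11 - I*√214 ≈ -11.0 - 14.629*I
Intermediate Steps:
D(o) = √2*√o (D(o) = √(2*o) = √2*√o)
f(c, q) = 2*c (f(c, q) = c - (-1)*c = c + c = 2*c)
w(J) = -12 (w(J) = 2*(-6) = -12)
G = 1 - I*√214 (G = 1 - √2*√(-107) = 1 - √2*I*√107 = 1 - I*√214 ≈ 1.0 - 14.629*I)
G + w(x - 1*(-99)) = (1 - I*√214) - 12 = -11 - I*√214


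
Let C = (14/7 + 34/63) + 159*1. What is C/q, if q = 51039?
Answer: 10177/3215457 ≈ 0.0031650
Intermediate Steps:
C = 10177/63 (C = (14*(1/7) + 34*(1/63)) + 159 = (2 + 34/63) + 159 = 160/63 + 159 = 10177/63 ≈ 161.54)
C/q = (10177/63)/51039 = (10177/63)*(1/51039) = 10177/3215457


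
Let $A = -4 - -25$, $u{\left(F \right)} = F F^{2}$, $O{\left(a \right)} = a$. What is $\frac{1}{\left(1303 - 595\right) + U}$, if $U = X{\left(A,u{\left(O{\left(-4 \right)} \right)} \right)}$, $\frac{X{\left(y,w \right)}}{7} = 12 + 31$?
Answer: $\frac{1}{1009} \approx 0.00099108$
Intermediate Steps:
$u{\left(F \right)} = F^{3}$
$A = 21$ ($A = -4 + 25 = 21$)
$X{\left(y,w \right)} = 301$ ($X{\left(y,w \right)} = 7 \left(12 + 31\right) = 7 \cdot 43 = 301$)
$U = 301$
$\frac{1}{\left(1303 - 595\right) + U} = \frac{1}{\left(1303 - 595\right) + 301} = \frac{1}{708 + 301} = \frac{1}{1009}$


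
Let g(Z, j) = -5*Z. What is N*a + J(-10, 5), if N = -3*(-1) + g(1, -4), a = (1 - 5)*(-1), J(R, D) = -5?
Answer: -13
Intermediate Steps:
a = 4 (a = -4*(-1) = 4)
N = -2 (N = -3*(-1) - 5*1 = 3 - 5 = -2)
N*a + J(-10, 5) = -2*4 - 5 = -8 - 5 = -13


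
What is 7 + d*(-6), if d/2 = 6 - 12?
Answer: 79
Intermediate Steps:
d = -12 (d = 2*(6 - 12) = 2*(-6) = -12)
7 + d*(-6) = 7 - 12*(-6) = 7 + 72 = 79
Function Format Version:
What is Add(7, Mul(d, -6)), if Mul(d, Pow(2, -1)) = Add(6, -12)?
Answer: 79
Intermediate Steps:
d = -12 (d = Mul(2, Add(6, -12)) = Mul(2, -6) = -12)
Add(7, Mul(d, -6)) = Add(7, Mul(-12, -6)) = Add(7, 72) = 79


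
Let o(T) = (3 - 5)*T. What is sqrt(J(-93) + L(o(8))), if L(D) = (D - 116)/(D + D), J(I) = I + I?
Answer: I*sqrt(2910)/4 ≈ 13.486*I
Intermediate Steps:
o(T) = -2*T
J(I) = 2*I
L(D) = (-116 + D)/(2*D) (L(D) = (-116 + D)/((2*D)) = (-116 + D)*(1/(2*D)) = (-116 + D)/(2*D))
sqrt(J(-93) + L(o(8))) = sqrt(2*(-93) + (-116 - 2*8)/(2*((-2*8)))) = sqrt(-186 + (1/2)*(-116 - 16)/(-16)) = sqrt(-186 + (1/2)*(-1/16)*(-132)) = sqrt(-186 + 33/8) = sqrt(-1455/8) = I*sqrt(2910)/4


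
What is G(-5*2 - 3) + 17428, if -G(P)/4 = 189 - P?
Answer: 16620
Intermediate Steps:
G(P) = -756 + 4*P (G(P) = -4*(189 - P) = -756 + 4*P)
G(-5*2 - 3) + 17428 = (-756 + 4*(-5*2 - 3)) + 17428 = (-756 + 4*(-10 - 3)) + 17428 = (-756 + 4*(-13)) + 17428 = (-756 - 52) + 17428 = -808 + 17428 = 16620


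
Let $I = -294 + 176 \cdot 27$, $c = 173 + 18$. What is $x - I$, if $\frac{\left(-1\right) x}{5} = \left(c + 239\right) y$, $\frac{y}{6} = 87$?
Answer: $-1126758$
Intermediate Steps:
$y = 522$ ($y = 6 \cdot 87 = 522$)
$c = 191$
$I = 4458$ ($I = -294 + 4752 = 4458$)
$x = -1122300$ ($x = - 5 \left(191 + 239\right) 522 = - 5 \cdot 430 \cdot 522 = \left(-5\right) 224460 = -1122300$)
$x - I = -1122300 - 4458 = -1126758$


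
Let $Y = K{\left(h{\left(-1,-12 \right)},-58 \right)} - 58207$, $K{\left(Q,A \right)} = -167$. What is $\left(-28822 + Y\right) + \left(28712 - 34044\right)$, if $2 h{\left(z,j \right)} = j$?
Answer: $-92528$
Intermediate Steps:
$h{\left(z,j \right)} = \frac{j}{2}$
$Y = -58374$ ($Y = -167 - 58207 = -58374$)
$\left(-28822 + Y\right) + \left(28712 - 34044\right) = \left(-28822 - 58374\right) + \left(28712 - 34044\right) = -87196 - 5332 = -92528$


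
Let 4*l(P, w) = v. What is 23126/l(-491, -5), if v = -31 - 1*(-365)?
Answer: 46252/167 ≈ 276.96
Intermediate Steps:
v = 334 (v = -31 + 365 = 334)
l(P, w) = 167/2 (l(P, w) = (¼)*334 = 167/2)
23126/l(-491, -5) = 23126/(167/2) = 23126*(2/167) = 46252/167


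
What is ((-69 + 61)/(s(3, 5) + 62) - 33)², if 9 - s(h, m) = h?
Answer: 316969/289 ≈ 1096.8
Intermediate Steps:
s(h, m) = 9 - h
((-69 + 61)/(s(3, 5) + 62) - 33)² = ((-69 + 61)/((9 - 1*3) + 62) - 33)² = (-8/((9 - 3) + 62) - 33)² = (-8/(6 + 62) - 33)² = (-8/68 - 33)² = (-8*1/68 - 33)² = (-2/17 - 33)² = (-563/17)² = 316969/289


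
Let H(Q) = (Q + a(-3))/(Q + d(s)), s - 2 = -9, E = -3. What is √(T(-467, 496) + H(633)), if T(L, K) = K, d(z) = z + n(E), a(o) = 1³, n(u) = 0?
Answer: 3*√5410205/313 ≈ 22.294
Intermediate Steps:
s = -7 (s = 2 - 9 = -7)
a(o) = 1
d(z) = z (d(z) = z + 0 = z)
H(Q) = (1 + Q)/(-7 + Q) (H(Q) = (Q + 1)/(Q - 7) = (1 + Q)/(-7 + Q))
√(T(-467, 496) + H(633)) = √(496 + (1 + 633)/(-7 + 633)) = √(496 + 634/626) = √(496 + (1/626)*634) = √(496 + 317/313) = √(155565/313) = 3*√5410205/313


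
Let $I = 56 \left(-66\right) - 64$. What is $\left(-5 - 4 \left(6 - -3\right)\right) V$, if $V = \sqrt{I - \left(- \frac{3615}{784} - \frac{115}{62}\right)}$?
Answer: $- \frac{41 i \sqrt{2828002745}}{868} \approx - 2511.9 i$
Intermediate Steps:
$I = -3760$ ($I = -3696 - 64 = -3760$)
$V = \frac{i \sqrt{2828002745}}{868}$ ($V = \sqrt{-3760 - \left(- \frac{3615}{784} - \frac{115}{62}\right)} = \sqrt{-3760 - - \frac{157145}{24304}} = \sqrt{-3760 + \left(\frac{3615}{784} + \frac{115}{62}\right)} = \sqrt{-3760 + \frac{157145}{24304}} = \sqrt{- \frac{91225895}{24304}} = \frac{i \sqrt{2828002745}}{868} \approx 61.266 i$)
$\left(-5 - 4 \left(6 - -3\right)\right) V = \left(-5 - 4 \left(6 - -3\right)\right) \frac{i \sqrt{2828002745}}{868} = \left(-5 - 4 \left(6 + \left(-2 + 5\right)\right)\right) \frac{i \sqrt{2828002745}}{868} = \left(-5 - 4 \left(6 + 3\right)\right) \frac{i \sqrt{2828002745}}{868} = \left(-5 - 36\right) \frac{i \sqrt{2828002745}}{868} = - 41 \frac{i \sqrt{2828002745}}{868} = - \frac{41 i \sqrt{2828002745}}{868}$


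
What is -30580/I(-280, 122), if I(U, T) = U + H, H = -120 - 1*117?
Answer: 2780/47 ≈ 59.149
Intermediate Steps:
H = -237 (H = -120 - 117 = -237)
I(U, T) = -237 + U (I(U, T) = U - 237 = -237 + U)
-30580/I(-280, 122) = -30580/(-237 - 280) = -30580/(-517) = -30580*(-1/517) = 2780/47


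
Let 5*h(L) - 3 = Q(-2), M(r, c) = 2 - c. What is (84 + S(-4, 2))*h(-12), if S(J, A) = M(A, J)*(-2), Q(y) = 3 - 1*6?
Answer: 0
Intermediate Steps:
Q(y) = -3 (Q(y) = 3 - 6 = -3)
S(J, A) = -4 + 2*J (S(J, A) = (2 - J)*(-2) = -4 + 2*J)
h(L) = 0 (h(L) = ⅗ + (⅕)*(-3) = ⅗ - ⅗ = 0)
(84 + S(-4, 2))*h(-12) = (84 + (-4 + 2*(-4)))*0 = (84 + (-4 - 8))*0 = (84 - 12)*0 = 72*0 = 0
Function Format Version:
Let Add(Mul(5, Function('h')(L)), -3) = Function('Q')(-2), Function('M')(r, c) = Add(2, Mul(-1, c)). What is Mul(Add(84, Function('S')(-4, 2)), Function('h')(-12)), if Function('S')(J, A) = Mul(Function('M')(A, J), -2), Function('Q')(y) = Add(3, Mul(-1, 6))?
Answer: 0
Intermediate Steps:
Function('Q')(y) = -3 (Function('Q')(y) = Add(3, -6) = -3)
Function('S')(J, A) = Add(-4, Mul(2, J)) (Function('S')(J, A) = Mul(Add(2, Mul(-1, J)), -2) = Add(-4, Mul(2, J)))
Function('h')(L) = 0 (Function('h')(L) = Add(Rational(3, 5), Mul(Rational(1, 5), -3)) = Add(Rational(3, 5), Rational(-3, 5)) = 0)
Mul(Add(84, Function('S')(-4, 2)), Function('h')(-12)) = Mul(Add(84, Add(-4, Mul(2, -4))), 0) = Mul(Add(84, Add(-4, -8)), 0) = Mul(Add(84, -12), 0) = Mul(72, 0) = 0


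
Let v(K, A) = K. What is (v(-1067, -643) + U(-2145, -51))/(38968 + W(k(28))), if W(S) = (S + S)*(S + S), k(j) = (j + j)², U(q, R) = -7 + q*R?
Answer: 108321/39376952 ≈ 0.0027509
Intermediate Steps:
U(q, R) = -7 + R*q
k(j) = 4*j² (k(j) = (2*j)² = 4*j²)
W(S) = 4*S² (W(S) = (2*S)*(2*S) = 4*S²)
(v(-1067, -643) + U(-2145, -51))/(38968 + W(k(28))) = (-1067 + (-7 - 51*(-2145)))/(38968 + 4*(4*28²)²) = (-1067 + (-7 + 109395))/(38968 + 4*(4*784)²) = (-1067 + 109388)/(38968 + 4*3136²) = 108321/(38968 + 4*9834496) = 108321/(38968 + 39337984) = 108321/39376952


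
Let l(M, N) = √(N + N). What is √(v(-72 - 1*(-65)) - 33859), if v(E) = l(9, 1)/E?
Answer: √(-1659091 - 7*√2)/7 ≈ 184.01*I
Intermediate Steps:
l(M, N) = √2*√N (l(M, N) = √(2*N) = √2*√N)
v(E) = √2/E (v(E) = (√2*√1)/E = (√2*1)/E = √2/E)
√(v(-72 - 1*(-65)) - 33859) = √(√2/(-72 - 1*(-65)) - 33859) = √(√2/(-72 + 65) - 33859) = √(√2/(-7) - 33859) = √(√2*(-⅐) - 33859) = √(-√2/7 - 33859) = √(-33859 - √2/7)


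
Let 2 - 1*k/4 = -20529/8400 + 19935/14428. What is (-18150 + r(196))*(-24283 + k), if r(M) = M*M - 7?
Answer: -1241496221778441/2524900 ≈ -4.9170e+8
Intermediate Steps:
r(M) = -7 + M² (r(M) = M² - 7 = -7 + M²)
k = 30927401/2524900 (k = 8 - 4*(-20529/8400 + 19935/14428) = 8 - 4*(-20529*1/8400 + 19935*(1/14428)) = 8 - 4*(-6843/2800 + 19935/14428) = 8 - 4*(-10728201/10099600) = 8 + 10728201/2524900 = 30927401/2524900 ≈ 12.249)
(-18150 + r(196))*(-24283 + k) = (-18150 + (-7 + 196²))*(-24283 + 30927401/2524900) = (-18150 + (-7 + 38416))*(-61281219299/2524900) = (-18150 + 38409)*(-61281219299/2524900) = 20259*(-61281219299/2524900) = -1241496221778441/2524900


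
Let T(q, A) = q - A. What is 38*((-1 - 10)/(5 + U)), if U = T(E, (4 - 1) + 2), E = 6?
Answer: -209/3 ≈ -69.667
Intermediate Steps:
U = 1 (U = 6 - ((4 - 1) + 2) = 6 - (3 + 2) = 6 - 1*5 = 6 - 5 = 1)
38*((-1 - 10)/(5 + U)) = 38*((-1 - 10)/(5 + 1)) = 38*(-11/6) = -209/3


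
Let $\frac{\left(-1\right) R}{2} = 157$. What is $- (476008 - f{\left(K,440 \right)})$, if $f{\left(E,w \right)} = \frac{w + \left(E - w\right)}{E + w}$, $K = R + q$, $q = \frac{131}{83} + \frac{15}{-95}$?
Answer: $- \frac{47825246237}{100471} \approx -4.7601 \cdot 10^{5}$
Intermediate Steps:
$R = -314$ ($R = \left(-2\right) 157 = -314$)
$q = \frac{2240}{1577}$ ($q = 131 \cdot \frac{1}{83} + 15 \left(- \frac{1}{95}\right) = \frac{131}{83} - \frac{3}{19} = \frac{2240}{1577} \approx 1.4204$)
$K = - \frac{492938}{1577}$ ($K = -314 + \frac{2240}{1577} = - \frac{492938}{1577} \approx -312.58$)
$f{\left(E,w \right)} = \frac{E}{E + w}$
$- (476008 - f{\left(K,440 \right)}) = - (476008 - - \frac{492938}{1577 \left(- \frac{492938}{1577} + 440\right)}) = - (476008 - - \frac{492938}{1577 \cdot \frac{200942}{1577}}) = - (476008 - \left(- \frac{492938}{1577}\right) \frac{1577}{200942}) = - (476008 - - \frac{246469}{100471}) = - (476008 + \frac{246469}{100471}) = \left(-1\right) \frac{47825246237}{100471} = - \frac{47825246237}{100471}$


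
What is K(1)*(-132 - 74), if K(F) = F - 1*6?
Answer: 1030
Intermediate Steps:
K(F) = -6 + F (K(F) = F - 6 = -6 + F)
K(1)*(-132 - 74) = (-6 + 1)*(-132 - 74) = -5*(-206) = 1030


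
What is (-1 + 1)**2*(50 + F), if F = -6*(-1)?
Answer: 0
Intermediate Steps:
F = 6
(-1 + 1)**2*(50 + F) = (-1 + 1)**2*(50 + 6) = 0**2*56 = 0*56 = 0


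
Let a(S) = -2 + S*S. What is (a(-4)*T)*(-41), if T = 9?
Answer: -5166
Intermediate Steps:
a(S) = -2 + S²
(a(-4)*T)*(-41) = ((-2 + (-4)²)*9)*(-41) = ((-2 + 16)*9)*(-41) = (14*9)*(-41) = 126*(-41) = -5166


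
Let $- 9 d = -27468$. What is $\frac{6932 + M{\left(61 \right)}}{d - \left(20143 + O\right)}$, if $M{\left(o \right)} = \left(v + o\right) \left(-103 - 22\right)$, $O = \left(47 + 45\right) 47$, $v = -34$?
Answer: $- \frac{3557}{21415} \approx -0.1661$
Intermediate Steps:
$d = 3052$ ($d = \left(- \frac{1}{9}\right) \left(-27468\right) = 3052$)
$O = 4324$ ($O = 92 \cdot 47 = 4324$)
$M{\left(o \right)} = 4250 - 125 o$ ($M{\left(o \right)} = \left(-34 + o\right) \left(-103 - 22\right) = \left(-34 + o\right) \left(-125\right) = 4250 - 125 o$)
$\frac{6932 + M{\left(61 \right)}}{d - \left(20143 + O\right)} = \frac{6932 + \left(4250 - 7625\right)}{3052 - 24467} = \frac{6932 - 3375}{3052 - 24467} = \frac{3557}{3052 - 24467} = \frac{3557}{-21415} = 3557 \left(- \frac{1}{21415}\right) = - \frac{3557}{21415}$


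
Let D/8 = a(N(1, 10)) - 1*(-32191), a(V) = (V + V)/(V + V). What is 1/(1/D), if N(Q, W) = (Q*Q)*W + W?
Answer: 257536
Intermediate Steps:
N(Q, W) = W + W*Q² (N(Q, W) = Q²*W + W = W*Q² + W = W + W*Q²)
a(V) = 1 (a(V) = (2*V)/((2*V)) = (2*V)*(1/(2*V)) = 1)
D = 257536 (D = 8*(1 - 1*(-32191)) = 8*(1 + 32191) = 8*32192 = 257536)
1/(1/D) = 1/(1/257536) = 257536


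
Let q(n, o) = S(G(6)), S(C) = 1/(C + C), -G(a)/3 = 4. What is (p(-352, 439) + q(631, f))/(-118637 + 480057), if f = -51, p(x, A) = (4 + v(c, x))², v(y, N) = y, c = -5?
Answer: 23/8674080 ≈ 2.6516e-6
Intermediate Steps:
G(a) = -12 (G(a) = -3*4 = -12)
p(x, A) = 1 (p(x, A) = (4 - 5)² = (-1)² = 1)
S(C) = 1/(2*C)
q(n, o) = -1/24 (q(n, o) = (½)/(-12) = (½)*(-1/12) = -1/24)
(p(-352, 439) + q(631, f))/(-118637 + 480057) = (1 - 1/24)/(-118637 + 480057) = (23/24)/361420 = (23/24)*(1/361420) = 23/8674080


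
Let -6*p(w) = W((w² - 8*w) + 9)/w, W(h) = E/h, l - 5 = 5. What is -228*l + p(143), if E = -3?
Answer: -12594273119/5523804 ≈ -2280.0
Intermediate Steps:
l = 10 (l = 5 + 5 = 10)
W(h) = -3/h
p(w) = 1/(2*w*(9 + w² - 8*w)) (p(w) = -(-3/((w² - 8*w) + 9))/(6*w) = -(-3/(9 + w² - 8*w))/(6*w) = -(-1)/(2*w*(9 + w² - 8*w)) = 1/(2*w*(9 + w² - 8*w)))
-228*l + p(143) = -228*10 + (½)/(143*(9 + 143² - 8*143)) = -2280 + (½)*(1/143)/(9 + 20449 - 1144) = -2280 + (½)*(1/143)/19314 = -2280 + (½)*(1/143)*(1/19314) = -2280 + 1/5523804 = -12594273119/5523804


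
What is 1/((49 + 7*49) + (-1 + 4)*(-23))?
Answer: 1/323 ≈ 0.0030960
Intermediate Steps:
1/((49 + 7*49) + (-1 + 4)*(-23)) = 1/((49 + 343) + 3*(-23)) = 1/(392 - 69) = 1/323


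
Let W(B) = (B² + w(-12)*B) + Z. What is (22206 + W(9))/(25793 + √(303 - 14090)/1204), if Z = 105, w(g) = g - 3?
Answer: 277396005575472/321466287995257 - 8932476*I*√13787/321466287995257 ≈ 0.86291 - 3.2627e-6*I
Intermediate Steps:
w(g) = -3 + g
W(B) = 105 + B² - 15*B (W(B) = (B² + (-3 - 12)*B) + 105 = (B² - 15*B) + 105 = 105 + B² - 15*B)
(22206 + W(9))/(25793 + √(303 - 14090)/1204) = (22206 + (105 + 9² - 15*9))/(25793 + √(303 - 14090)/1204) = (22206 + (105 + 81 - 135))/(25793 + √(-13787)*(1/1204)) = (22206 + 51)/(25793 + (I*√13787)*(1/1204)) = 22257/(25793 + I*√13787/1204)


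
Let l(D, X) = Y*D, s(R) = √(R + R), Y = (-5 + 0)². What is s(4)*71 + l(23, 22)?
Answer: 575 + 142*√2 ≈ 775.82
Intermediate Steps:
Y = 25 (Y = (-5)² = 25)
s(R) = √2*√R (s(R) = √(2*R) = √2*√R)
l(D, X) = 25*D
s(4)*71 + l(23, 22) = (√2*√4)*71 + 25*23 = (√2*2)*71 + 575 = (2*√2)*71 + 575 = 142*√2 + 575 = 575 + 142*√2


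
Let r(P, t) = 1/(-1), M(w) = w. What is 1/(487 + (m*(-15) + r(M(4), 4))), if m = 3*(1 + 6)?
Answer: 1/171 ≈ 0.0058480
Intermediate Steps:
r(P, t) = -1
m = 21 (m = 3*7 = 21)
1/(487 + (m*(-15) + r(M(4), 4))) = 1/(487 + (21*(-15) - 1)) = 1/(487 + (-315 - 1)) = 1/(487 - 316) = 1/171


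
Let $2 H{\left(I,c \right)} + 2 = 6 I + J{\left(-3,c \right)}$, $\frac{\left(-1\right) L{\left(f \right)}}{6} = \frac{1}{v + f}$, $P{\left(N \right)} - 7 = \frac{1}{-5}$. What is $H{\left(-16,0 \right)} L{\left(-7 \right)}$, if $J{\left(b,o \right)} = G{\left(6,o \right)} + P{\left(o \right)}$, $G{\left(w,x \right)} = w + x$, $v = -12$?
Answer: $- \frac{1278}{95} \approx -13.453$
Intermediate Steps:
$P{\left(N \right)} = \frac{34}{5}$ ($P{\left(N \right)} = 7 + \frac{1}{-5} = 7 - \frac{1}{5} = \frac{34}{5}$)
$J{\left(b,o \right)} = \frac{64}{5} + o$ ($J{\left(b,o \right)} = \left(6 + o\right) + \frac{34}{5} = \frac{64}{5} + o$)
$L{\left(f \right)} = - \frac{6}{-12 + f}$
$H{\left(I,c \right)} = \frac{27}{5} + \frac{c}{2} + 3 I$ ($H{\left(I,c \right)} = -1 + \frac{6 I + \left(\frac{64}{5} + c\right)}{2} = -1 + \frac{\frac{64}{5} + c + 6 I}{2} = -1 + \left(\frac{32}{5} + \frac{c}{2} + 3 I\right) = \frac{27}{5} + \frac{c}{2} + 3 I$)
$H{\left(-16,0 \right)} L{\left(-7 \right)} = \left(\frac{27}{5} + \frac{1}{2} \cdot 0 + 3 \left(-16\right)\right) \left(- \frac{6}{-12 - 7}\right) = \left(\frac{27}{5} + 0 - 48\right) \left(- \frac{6}{-19}\right) = - \frac{213 \left(\left(-6\right) \left(- \frac{1}{19}\right)\right)}{5} = \left(- \frac{213}{5}\right) \frac{6}{19} = - \frac{1278}{95}$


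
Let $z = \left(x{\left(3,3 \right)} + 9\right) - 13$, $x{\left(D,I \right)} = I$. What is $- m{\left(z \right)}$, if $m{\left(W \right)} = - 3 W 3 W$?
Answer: $9$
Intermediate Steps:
$z = -1$ ($z = \left(3 + 9\right) - 13 = 12 - 13 = -1$)
$m{\left(W \right)} = - 9 W^{2}$ ($m{\left(W \right)} = - 9 W W = - 9 W^{2}$)
$- m{\left(z \right)} = - \left(-9\right) \left(-1\right)^{2} = - \left(-9\right) 1 = \left(-1\right) \left(-9\right) = 9$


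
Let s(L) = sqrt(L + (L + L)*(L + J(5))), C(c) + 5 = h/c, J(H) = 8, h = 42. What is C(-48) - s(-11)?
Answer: -47/8 - sqrt(55) ≈ -13.291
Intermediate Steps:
C(c) = -5 + 42/c
s(L) = sqrt(L + 2*L*(8 + L)) (s(L) = sqrt(L + (L + L)*(L + 8)) = sqrt(L + (2*L)*(8 + L)) = sqrt(L + 2*L*(8 + L)))
C(-48) - s(-11) = (-5 + 42/(-48)) - sqrt(-11*(17 + 2*(-11))) = (-5 + 42*(-1/48)) - sqrt(-11*(17 - 22)) = (-5 - 7/8) - sqrt(-11*(-5)) = -47/8 - sqrt(55)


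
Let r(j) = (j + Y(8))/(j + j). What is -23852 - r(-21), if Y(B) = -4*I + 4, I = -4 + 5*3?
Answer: -1001845/42 ≈ -23853.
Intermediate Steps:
I = 11 (I = -4 + 15 = 11)
Y(B) = -40 (Y(B) = -4*11 + 4 = -44 + 4 = -40)
r(j) = (-40 + j)/(2*j) (r(j) = (j - 40)/(j + j) = (-40 + j)/((2*j)) = (-40 + j)*(1/(2*j)) = (-40 + j)/(2*j))
-23852 - r(-21) = -23852 - (-40 - 21)/(2*(-21)) = -23852 - (-1)*(-61)/(2*21) = -23852 - 1*61/42 = -23852 - 61/42 = -1001845/42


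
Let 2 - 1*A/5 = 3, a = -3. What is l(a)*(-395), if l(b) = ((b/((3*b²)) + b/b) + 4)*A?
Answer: 86900/9 ≈ 9655.6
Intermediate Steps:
A = -5 (A = 10 - 5*3 = 10 - 15 = -5)
l(b) = -25 - 5/(3*b) (l(b) = ((b/((3*b²)) + b/b) + 4)*(-5) = ((b*(1/(3*b²)) + 1) + 4)*(-5) = ((1/(3*b) + 1) + 4)*(-5) = ((1 + 1/(3*b)) + 4)*(-5) = (5 + 1/(3*b))*(-5) = -25 - 5/(3*b))
l(a)*(-395) = (-25 - 5/3/(-3))*(-395) = (-25 - 5/3*(-⅓))*(-395) = (-25 + 5/9)*(-395) = -220/9*(-395) = 86900/9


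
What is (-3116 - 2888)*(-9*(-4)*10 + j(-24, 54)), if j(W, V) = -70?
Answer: -1741160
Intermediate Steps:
(-3116 - 2888)*(-9*(-4)*10 + j(-24, 54)) = (-3116 - 2888)*(-9*(-4)*10 - 70) = -6004*(36*10 - 70) = -6004*(360 - 70) = -6004*290 = -1741160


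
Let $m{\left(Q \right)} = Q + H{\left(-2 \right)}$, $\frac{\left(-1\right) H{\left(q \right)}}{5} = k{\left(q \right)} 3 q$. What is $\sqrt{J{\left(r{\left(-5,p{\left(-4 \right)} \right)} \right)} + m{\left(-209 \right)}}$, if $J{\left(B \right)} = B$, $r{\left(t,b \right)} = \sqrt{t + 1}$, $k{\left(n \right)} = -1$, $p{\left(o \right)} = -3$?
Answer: $\sqrt{-239 + 2 i} \approx 0.06468 + 15.46 i$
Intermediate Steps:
$r{\left(t,b \right)} = \sqrt{1 + t}$
$H{\left(q \right)} = 15 q$ ($H{\left(q \right)} = - 5 \left(-1\right) 3 q = - 5 \left(- 3 q\right) = 15 q$)
$m{\left(Q \right)} = -30 + Q$ ($m{\left(Q \right)} = Q + 15 \left(-2\right) = Q - 30 = -30 + Q$)
$\sqrt{J{\left(r{\left(-5,p{\left(-4 \right)} \right)} \right)} + m{\left(-209 \right)}} = \sqrt{\sqrt{1 - 5} - 239} = \sqrt{\sqrt{-4} - 239} = \sqrt{2 i - 239} = \sqrt{-239 + 2 i}$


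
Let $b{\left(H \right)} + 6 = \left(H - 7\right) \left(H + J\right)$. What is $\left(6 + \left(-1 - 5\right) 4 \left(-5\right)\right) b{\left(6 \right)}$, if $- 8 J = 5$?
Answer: $- \frac{5733}{4} \approx -1433.3$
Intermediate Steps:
$J = - \frac{5}{8}$ ($J = \left(- \frac{1}{8}\right) 5 = - \frac{5}{8} \approx -0.625$)
$b{\left(H \right)} = -6 + \left(-7 + H\right) \left(- \frac{5}{8} + H\right)$ ($b{\left(H \right)} = -6 + \left(H - 7\right) \left(H - \frac{5}{8}\right) = -6 + \left(-7 + H\right) \left(- \frac{5}{8} + H\right)$)
$\left(6 + \left(-1 - 5\right) 4 \left(-5\right)\right) b{\left(6 \right)} = \left(6 + \left(-1 - 5\right) 4 \left(-5\right)\right) \left(- \frac{13}{8} + 6^{2} - \frac{183}{4}\right) = \left(6 - -120\right) \left(- \frac{13}{8} + 36 - \frac{183}{4}\right) = \left(6 + 120\right) \left(- \frac{91}{8}\right) = 126 \left(- \frac{91}{8}\right) = - \frac{5733}{4}$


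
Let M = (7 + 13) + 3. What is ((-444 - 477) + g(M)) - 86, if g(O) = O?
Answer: -984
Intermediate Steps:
M = 23 (M = 20 + 3 = 23)
((-444 - 477) + g(M)) - 86 = ((-444 - 477) + 23) - 86 = (-921 + 23) - 86 = -898 - 86 = -984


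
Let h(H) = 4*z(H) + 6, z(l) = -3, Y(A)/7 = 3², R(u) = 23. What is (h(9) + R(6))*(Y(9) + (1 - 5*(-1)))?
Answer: 1173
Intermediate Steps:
Y(A) = 63 (Y(A) = 7*3² = 7*9 = 63)
h(H) = -6 (h(H) = 4*(-3) + 6 = -12 + 6 = -6)
(h(9) + R(6))*(Y(9) + (1 - 5*(-1))) = (-6 + 23)*(63 + (1 - 5*(-1))) = 17*(63 + (1 + 5)) = 17*(63 + 6) = 17*69 = 1173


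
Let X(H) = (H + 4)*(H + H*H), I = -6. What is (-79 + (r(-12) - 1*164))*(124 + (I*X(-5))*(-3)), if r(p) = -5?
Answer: 58528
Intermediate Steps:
X(H) = (4 + H)*(H + H²)
(-79 + (r(-12) - 1*164))*(124 + (I*X(-5))*(-3)) = (-79 + (-5 - 1*164))*(124 - (-30)*(4 + (-5)² + 5*(-5))*(-3)) = (-79 + (-5 - 164))*(124 - (-30)*(4 + 25 - 25)*(-3)) = (-79 - 169)*(124 - (-30)*4*(-3)) = -248*(124 - 6*(-20)*(-3)) = -248*(124 + 120*(-3)) = -248*(124 - 360) = -248*(-236) = 58528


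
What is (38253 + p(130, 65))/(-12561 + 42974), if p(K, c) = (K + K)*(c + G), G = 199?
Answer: 106893/30413 ≈ 3.5147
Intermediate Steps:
p(K, c) = 2*K*(199 + c) (p(K, c) = (K + K)*(c + 199) = (2*K)*(199 + c) = 2*K*(199 + c))
(38253 + p(130, 65))/(-12561 + 42974) = (38253 + 2*130*(199 + 65))/(-12561 + 42974) = (38253 + 2*130*264)/30413 = (38253 + 68640)*(1/30413) = 106893*(1/30413) = 106893/30413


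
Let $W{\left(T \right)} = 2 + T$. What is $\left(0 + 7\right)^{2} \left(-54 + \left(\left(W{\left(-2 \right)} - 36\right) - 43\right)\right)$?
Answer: $-6517$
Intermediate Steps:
$\left(0 + 7\right)^{2} \left(-54 + \left(\left(W{\left(-2 \right)} - 36\right) - 43\right)\right) = \left(0 + 7\right)^{2} \left(-54 + \left(\left(\left(2 - 2\right) - 36\right) - 43\right)\right) = 7^{2} \left(-54 + \left(\left(0 - 36\right) - 43\right)\right) = 49 \left(-54 - 79\right) = 49 \left(-133\right) = -6517$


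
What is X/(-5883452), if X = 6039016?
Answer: -1509754/1470863 ≈ -1.0264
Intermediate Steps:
X/(-5883452) = 6039016/(-5883452) = 6039016*(-1/5883452) = -1509754/1470863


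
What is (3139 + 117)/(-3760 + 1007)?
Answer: -3256/2753 ≈ -1.1827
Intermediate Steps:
(3139 + 117)/(-3760 + 1007) = 3256/(-2753) = 3256*(-1/2753) = -3256/2753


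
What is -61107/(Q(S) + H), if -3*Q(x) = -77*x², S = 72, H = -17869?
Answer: -61107/115187 ≈ -0.53050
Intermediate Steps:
Q(x) = 77*x²/3 (Q(x) = -(-77)*x²/3 = 77*x²/3)
-61107/(Q(S) + H) = -61107/((77/3)*72² - 17869) = -61107/((77/3)*5184 - 17869) = -61107/(133056 - 17869) = -61107/115187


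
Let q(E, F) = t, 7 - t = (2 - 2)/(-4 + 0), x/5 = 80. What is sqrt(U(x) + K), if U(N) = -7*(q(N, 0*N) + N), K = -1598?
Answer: I*sqrt(4447) ≈ 66.686*I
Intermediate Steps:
x = 400 (x = 5*80 = 400)
t = 7 (t = 7 - (2 - 2)/(-4 + 0) = 7 - 0/(-4) = 7 - 0*(-1)/4 = 7 - 1*0 = 7 + 0 = 7)
q(E, F) = 7
U(N) = -49 - 7*N (U(N) = -7*(7 + N) = -49 - 7*N)
sqrt(U(x) + K) = sqrt((-49 - 7*400) - 1598) = sqrt((-49 - 2800) - 1598) = sqrt(-2849 - 1598) = sqrt(-4447) = I*sqrt(4447)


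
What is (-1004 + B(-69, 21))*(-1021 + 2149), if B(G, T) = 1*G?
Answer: -1210344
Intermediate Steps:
B(G, T) = G
(-1004 + B(-69, 21))*(-1021 + 2149) = (-1004 - 69)*(-1021 + 2149) = -1073*1128 = -1210344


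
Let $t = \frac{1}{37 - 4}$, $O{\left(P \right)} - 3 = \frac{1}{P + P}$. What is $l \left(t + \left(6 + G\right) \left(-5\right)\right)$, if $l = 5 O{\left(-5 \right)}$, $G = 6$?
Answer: $- \frac{57391}{66} \approx -869.56$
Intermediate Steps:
$O{\left(P \right)} = 3 + \frac{1}{2 P}$ ($O{\left(P \right)} = 3 + \frac{1}{P + P} = 3 + \frac{1}{2 P}$)
$t = \frac{1}{33}$ ($t = \frac{1}{37 + \left(-9 + 5\right)} = \frac{1}{37 - 4} = \frac{1}{33} \approx 0.030303$)
$l = \frac{29}{2}$ ($l = 5 \left(3 + \frac{1}{2 \left(-5\right)}\right) = 5 \left(3 + \frac{1}{2} \left(- \frac{1}{5}\right)\right) = 5 \left(3 - \frac{1}{10}\right) = 5 \cdot \frac{29}{10} = \frac{29}{2} \approx 14.5$)
$l \left(t + \left(6 + G\right) \left(-5\right)\right) = \frac{29 \left(\frac{1}{33} + \left(6 + 6\right) \left(-5\right)\right)}{2} = \frac{29 \left(\frac{1}{33} + 12 \left(-5\right)\right)}{2} = \frac{29 \left(\frac{1}{33} - 60\right)}{2} = \frac{29}{2} \left(- \frac{1979}{33}\right) = - \frac{57391}{66}$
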